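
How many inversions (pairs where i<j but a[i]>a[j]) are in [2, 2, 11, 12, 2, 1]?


For each element, count the later elements that are smaller than it:
  2 (index 0): smaller elements after it = [1] -> 1
  2 (index 1): smaller elements after it = [1] -> 1
  11 (index 2): smaller elements after it = [2, 1] -> 2
  12 (index 3): smaller elements after it = [2, 1] -> 2
  2 (index 4): smaller elements after it = [1] -> 1
Total inversions = 1 + 1 + 2 + 2 + 1 = 7
Final answer: 7


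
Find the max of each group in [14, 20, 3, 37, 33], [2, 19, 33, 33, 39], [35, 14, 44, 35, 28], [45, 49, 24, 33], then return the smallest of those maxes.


Find max of each group:
  Group 1: [14, 20, 3, 37, 33] -> max = 37
  Group 2: [2, 19, 33, 33, 39] -> max = 39
  Group 3: [35, 14, 44, 35, 28] -> max = 44
  Group 4: [45, 49, 24, 33] -> max = 49
Maxes: [37, 39, 44, 49]
Minimum of maxes = 37
Final answer: 37


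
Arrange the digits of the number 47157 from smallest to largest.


The number 47157 has digits: 4, 7, 1, 5, 7
Sorted: 1, 4, 5, 7, 7
Joining the sorted digits gives the result.
Final answer: 14577


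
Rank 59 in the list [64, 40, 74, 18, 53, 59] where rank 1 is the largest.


Sort descending: [74, 64, 59, 53, 40, 18]
Find 59 in the sorted list.
59 is at position 3.
Final answer: 3


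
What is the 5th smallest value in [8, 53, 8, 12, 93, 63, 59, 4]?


Sort ascending: [4, 8, 8, 12, 53, 59, 63, 93]
The 5th element (1-indexed) is at index 4.
Value = 53
Final answer: 53


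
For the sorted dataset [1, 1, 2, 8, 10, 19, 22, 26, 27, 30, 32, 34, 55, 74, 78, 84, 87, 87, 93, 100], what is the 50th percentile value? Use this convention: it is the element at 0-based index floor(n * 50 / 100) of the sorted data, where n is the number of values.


The dataset has n = 20 elements.
Index = floor(20 * 50 / 100) = floor(1000 / 100) = floor(10) = 10
Counting from index 0 in the sorted data, the element at index 10 is 32.
Final answer: 32


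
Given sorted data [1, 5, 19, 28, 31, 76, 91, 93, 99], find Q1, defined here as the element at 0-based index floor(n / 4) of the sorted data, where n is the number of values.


The list has n = 9 elements.
Q1 index = floor(9 / 4) = floor(2.25) = 2
Counting from index 0 in the sorted data, the element at index 2 is 19.
Final answer: 19


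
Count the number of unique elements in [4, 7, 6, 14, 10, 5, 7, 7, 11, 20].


List all unique values:
Distinct values: [4, 5, 6, 7, 10, 11, 14, 20]
Count = 8
Final answer: 8


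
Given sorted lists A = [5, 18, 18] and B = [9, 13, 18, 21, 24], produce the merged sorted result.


List A: [5, 18, 18]
List B: [9, 13, 18, 21, 24]
Repeatedly compare the front elements and take the smaller:
  5 vs 9 -> take 5
  18 vs 9 -> take 9
  18 vs 13 -> take 13
  18 vs 18 -> take 18
  18 vs 18 -> take 18
  A is exhausted; append the rest of B: [18, 21, 24]
Final answer: [5, 9, 13, 18, 18, 18, 21, 24]


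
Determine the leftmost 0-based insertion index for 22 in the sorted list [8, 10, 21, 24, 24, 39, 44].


List is sorted: [8, 10, 21, 24, 24, 39, 44]
We need the leftmost position where 22 can be inserted, i.e. the first index whose element is >= 22 (or the end of the list if none is).
Binary search with low=0, high=7 (0-based indices):
  low=0, high=7, mid=3: a[3]=24 >= 22, so high = 3
  low=0, high=3, mid=1: a[1]=10 < 22, so low = 2
  low=2, high=3, mid=2: a[2]=21 < 22, so low = 3
Now low = high = 3, so the insertion index is 3.
Final answer: 3


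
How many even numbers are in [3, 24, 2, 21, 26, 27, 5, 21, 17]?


Check each element:
  3 is odd
  24 is even
  2 is even
  21 is odd
  26 is even
  27 is odd
  5 is odd
  21 is odd
  17 is odd
Evens: [24, 2, 26]
Count of evens = 3
Final answer: 3


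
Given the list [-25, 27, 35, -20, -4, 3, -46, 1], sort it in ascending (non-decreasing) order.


Original list: [-25, 27, 35, -20, -4, 3, -46, 1]
Repeatedly take the smallest remaining element:
  Remaining [-25, 27, 35, -20, -4, 3, -46, 1] -> smallest is -46
  Remaining [-25, 27, 35, -20, -4, 3, 1] -> smallest is -25
  Remaining [27, 35, -20, -4, 3, 1] -> smallest is -20
  Remaining [27, 35, -4, 3, 1] -> smallest is -4
  Remaining [27, 35, 3, 1] -> smallest is 1
  Remaining [27, 35, 3] -> smallest is 3
  Remaining [27, 35] -> smallest is 27
  Remaining [35] -> smallest is 35
Collecting the picks in order gives the sorted list.
Final answer: [-46, -25, -20, -4, 1, 3, 27, 35]


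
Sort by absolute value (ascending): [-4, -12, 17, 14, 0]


Compute absolute values:
  |-4| = 4
  |-12| = 12
  |17| = 17
  |14| = 14
  |0| = 0
Absolute values in increasing order: 0 < 4 < 12 < 14 < 17
Listing the original numbers in that order gives the answer.
Final answer: [0, -4, -12, 14, 17]


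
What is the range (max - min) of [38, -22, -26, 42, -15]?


Maximum value: 42
Minimum value: -26
Range = 42 - (-26) = 68
Final answer: 68


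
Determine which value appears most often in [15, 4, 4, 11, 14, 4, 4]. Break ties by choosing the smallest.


Count the frequency of each value:
  4 appears 4 time(s)
  11 appears 1 time(s)
  14 appears 1 time(s)
  15 appears 1 time(s)
Maximum frequency is 4.
Only 4 reaches that frequency, so it is the mode.
Final answer: 4


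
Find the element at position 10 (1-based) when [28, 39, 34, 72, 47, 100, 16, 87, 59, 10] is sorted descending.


Sort descending: [100, 87, 72, 59, 47, 39, 34, 28, 16, 10]
The 10th element (1-indexed) is at index 9.
Value = 10
Final answer: 10


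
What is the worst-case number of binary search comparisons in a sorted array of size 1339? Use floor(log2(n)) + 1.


Binary search halves the search space each step.
Maximum comparisons = floor(log2(1339)) + 1
log2(1339) = 10.3869
floor(log2(1339)) = 10, so 10 + 1 = 11
Final answer: 11


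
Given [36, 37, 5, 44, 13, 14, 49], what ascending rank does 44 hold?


Sort ascending: [5, 13, 14, 36, 37, 44, 49]
Find 44 in the sorted list.
44 is at position 6 (1-indexed).
Final answer: 6


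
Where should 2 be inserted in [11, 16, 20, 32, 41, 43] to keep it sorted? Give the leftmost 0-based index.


List is sorted: [11, 16, 20, 32, 41, 43]
We need the leftmost position where 2 can be inserted, i.e. the first index whose element is >= 2 (or the end of the list if none is).
Binary search with low=0, high=6 (0-based indices):
  low=0, high=6, mid=3: a[3]=32 >= 2, so high = 3
  low=0, high=3, mid=1: a[1]=16 >= 2, so high = 1
  low=0, high=1, mid=0: a[0]=11 >= 2, so high = 0
Now low = high = 0, so the insertion index is 0.
Final answer: 0


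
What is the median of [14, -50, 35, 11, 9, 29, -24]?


First, sort the list: [-50, -24, 9, 11, 14, 29, 35]
The list has 7 elements (odd count).
The middle index is 3 (0-based), and the element there is 11.
Final answer: 11


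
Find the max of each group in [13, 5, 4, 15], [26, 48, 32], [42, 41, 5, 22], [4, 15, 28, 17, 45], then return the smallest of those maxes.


Find max of each group:
  Group 1: [13, 5, 4, 15] -> max = 15
  Group 2: [26, 48, 32] -> max = 48
  Group 3: [42, 41, 5, 22] -> max = 42
  Group 4: [4, 15, 28, 17, 45] -> max = 45
Maxes: [15, 48, 42, 45]
Minimum of maxes = 15
Final answer: 15


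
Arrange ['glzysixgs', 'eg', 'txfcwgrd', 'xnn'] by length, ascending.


Compute lengths:
  'glzysixgs' has length 9
  'eg' has length 2
  'txfcwgrd' has length 8
  'xnn' has length 3
Lengths in increasing order: 2 < 3 < 8 < 9
Listing the words in that order gives the answer.
Final answer: ['eg', 'xnn', 'txfcwgrd', 'glzysixgs']


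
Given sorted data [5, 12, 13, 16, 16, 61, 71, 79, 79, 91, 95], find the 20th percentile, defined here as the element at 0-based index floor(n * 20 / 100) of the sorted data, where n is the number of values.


The dataset has n = 11 elements.
Index = floor(11 * 20 / 100) = floor(220 / 100) = floor(2.2) = 2
Counting from index 0 in the sorted data, the element at index 2 is 13.
Final answer: 13


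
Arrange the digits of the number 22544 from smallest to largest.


The number 22544 has digits: 2, 2, 5, 4, 4
Sorted: 2, 2, 4, 4, 5
Joining the sorted digits gives the result.
Final answer: 22445


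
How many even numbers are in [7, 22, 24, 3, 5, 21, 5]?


Check each element:
  7 is odd
  22 is even
  24 is even
  3 is odd
  5 is odd
  21 is odd
  5 is odd
Evens: [22, 24]
Count of evens = 2
Final answer: 2


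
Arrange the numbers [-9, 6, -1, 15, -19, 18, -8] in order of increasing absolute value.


Compute absolute values:
  |-9| = 9
  |6| = 6
  |-1| = 1
  |15| = 15
  |-19| = 19
  |18| = 18
  |-8| = 8
Absolute values in increasing order: 1 < 6 < 8 < 9 < 15 < 18 < 19
Listing the original numbers in that order gives the answer.
Final answer: [-1, 6, -8, -9, 15, 18, -19]


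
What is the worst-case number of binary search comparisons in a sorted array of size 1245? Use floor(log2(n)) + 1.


Binary search halves the search space each step.
Maximum comparisons = floor(log2(1245)) + 1
log2(1245) = 10.2819
floor(log2(1245)) = 10, so 10 + 1 = 11
Final answer: 11


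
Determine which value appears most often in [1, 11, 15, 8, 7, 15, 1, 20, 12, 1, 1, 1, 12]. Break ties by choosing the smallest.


Count the frequency of each value:
  1 appears 5 time(s)
  7 appears 1 time(s)
  8 appears 1 time(s)
  11 appears 1 time(s)
  12 appears 2 time(s)
  15 appears 2 time(s)
  20 appears 1 time(s)
Maximum frequency is 5.
Only 1 reaches that frequency, so it is the mode.
Final answer: 1


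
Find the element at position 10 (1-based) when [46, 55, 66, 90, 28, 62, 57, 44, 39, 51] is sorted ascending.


Sort ascending: [28, 39, 44, 46, 51, 55, 57, 62, 66, 90]
The 10th element (1-indexed) is at index 9.
Value = 90
Final answer: 90


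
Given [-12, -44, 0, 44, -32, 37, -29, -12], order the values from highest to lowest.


Original list: [-12, -44, 0, 44, -32, 37, -29, -12]
Repeatedly take the largest remaining element:
  Remaining [-12, -44, 0, 44, -32, 37, -29, -12] -> largest is 44
  Remaining [-12, -44, 0, -32, 37, -29, -12] -> largest is 37
  Remaining [-12, -44, 0, -32, -29, -12] -> largest is 0
  Remaining [-12, -44, -32, -29, -12] -> largest is -12
  Remaining [-44, -32, -29, -12] -> largest is -12
  Remaining [-44, -32, -29] -> largest is -29
  Remaining [-44, -32] -> largest is -32
  Remaining [-44] -> largest is -44
Collecting the picks in order gives the descending list.
Final answer: [44, 37, 0, -12, -12, -29, -32, -44]


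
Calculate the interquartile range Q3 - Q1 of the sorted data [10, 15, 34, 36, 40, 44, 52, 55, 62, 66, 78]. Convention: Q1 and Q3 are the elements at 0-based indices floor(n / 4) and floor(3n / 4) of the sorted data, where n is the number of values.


The data has n = 11 elements.
Q1 index = floor(11 / 4) = floor(2.75) = 2; Q3 index = floor(3 * 11 / 4) = floor(8.25) = 8
Q1 = element at index 2 = 34
Q3 = element at index 8 = 62
IQR = 62 - 34 = 28
Final answer: 28


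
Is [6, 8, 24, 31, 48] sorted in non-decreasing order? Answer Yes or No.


Check consecutive pairs:
  6 <= 8? True
  8 <= 24? True
  24 <= 31? True
  31 <= 48? True
Every consecutive pair is in order, so the list is non-decreasing.
Final answer: Yes


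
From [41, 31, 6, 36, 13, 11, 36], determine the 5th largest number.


Sort descending: [41, 36, 36, 31, 13, 11, 6]
The 5th element (1-indexed) is at index 4.
Value = 13
Final answer: 13


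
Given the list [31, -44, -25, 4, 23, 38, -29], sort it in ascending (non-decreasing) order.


Original list: [31, -44, -25, 4, 23, 38, -29]
Repeatedly take the smallest remaining element:
  Remaining [31, -44, -25, 4, 23, 38, -29] -> smallest is -44
  Remaining [31, -25, 4, 23, 38, -29] -> smallest is -29
  Remaining [31, -25, 4, 23, 38] -> smallest is -25
  Remaining [31, 4, 23, 38] -> smallest is 4
  Remaining [31, 23, 38] -> smallest is 23
  Remaining [31, 38] -> smallest is 31
  Remaining [38] -> smallest is 38
Collecting the picks in order gives the sorted list.
Final answer: [-44, -29, -25, 4, 23, 31, 38]


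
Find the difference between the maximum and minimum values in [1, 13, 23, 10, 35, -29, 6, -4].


Maximum value: 35
Minimum value: -29
Range = 35 - (-29) = 64
Final answer: 64


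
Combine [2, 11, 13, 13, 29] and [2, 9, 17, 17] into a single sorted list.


List A: [2, 11, 13, 13, 29]
List B: [2, 9, 17, 17]
Repeatedly compare the front elements and take the smaller:
  2 vs 2 -> take 2
  11 vs 2 -> take 2
  11 vs 9 -> take 9
  11 vs 17 -> take 11
  13 vs 17 -> take 13
  13 vs 17 -> take 13
  29 vs 17 -> take 17
  29 vs 17 -> take 17
  B is exhausted; append the rest of A: [29]
Final answer: [2, 2, 9, 11, 13, 13, 17, 17, 29]


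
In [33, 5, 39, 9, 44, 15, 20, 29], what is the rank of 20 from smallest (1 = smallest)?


Sort ascending: [5, 9, 15, 20, 29, 33, 39, 44]
Find 20 in the sorted list.
20 is at position 4 (1-indexed).
Final answer: 4


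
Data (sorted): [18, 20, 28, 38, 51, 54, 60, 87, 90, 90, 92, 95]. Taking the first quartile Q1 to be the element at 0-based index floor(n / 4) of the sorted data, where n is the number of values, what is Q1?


The list has n = 12 elements.
Q1 index = floor(12 / 4) = floor(3) = 3
Counting from index 0 in the sorted data, the element at index 3 is 38.
Final answer: 38


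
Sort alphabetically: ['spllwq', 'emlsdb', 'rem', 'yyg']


Compare strings character by character (the first differing letter decides):
  'emlsdb' < 'rem' since 'e' < 'r' at position 1
  'rem' < 'spllwq' since 'r' < 's' at position 1
  'spllwq' < 'yyg' since 's' < 'y' at position 1
Chaining these comparisons gives the alphabetical order.
Final answer: ['emlsdb', 'rem', 'spllwq', 'yyg']


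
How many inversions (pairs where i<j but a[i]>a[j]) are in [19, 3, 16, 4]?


For each element, count the later elements that are smaller than it:
  19 (index 0): smaller elements after it = [3, 16, 4] -> 3
  3 (index 1): smaller elements after it = [] -> 0
  16 (index 2): smaller elements after it = [4] -> 1
Total inversions = 3 + 0 + 1 = 4
Final answer: 4


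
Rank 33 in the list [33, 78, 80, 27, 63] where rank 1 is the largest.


Sort descending: [80, 78, 63, 33, 27]
Find 33 in the sorted list.
33 is at position 4.
Final answer: 4


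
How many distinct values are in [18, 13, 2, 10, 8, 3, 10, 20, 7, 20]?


List all unique values:
Distinct values: [2, 3, 7, 8, 10, 13, 18, 20]
Count = 8
Final answer: 8


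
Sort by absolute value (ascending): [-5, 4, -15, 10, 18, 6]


Compute absolute values:
  |-5| = 5
  |4| = 4
  |-15| = 15
  |10| = 10
  |18| = 18
  |6| = 6
Absolute values in increasing order: 4 < 5 < 6 < 10 < 15 < 18
Listing the original numbers in that order gives the answer.
Final answer: [4, -5, 6, 10, -15, 18]


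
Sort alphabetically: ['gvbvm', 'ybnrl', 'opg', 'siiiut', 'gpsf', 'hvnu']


Compare strings character by character (the first differing letter decides):
  'gpsf' < 'gvbvm' since 'p' < 'v' at position 2
  'gvbvm' < 'hvnu' since 'g' < 'h' at position 1
  'hvnu' < 'opg' since 'h' < 'o' at position 1
  'opg' < 'siiiut' since 'o' < 's' at position 1
  'siiiut' < 'ybnrl' since 's' < 'y' at position 1
Chaining these comparisons gives the alphabetical order.
Final answer: ['gpsf', 'gvbvm', 'hvnu', 'opg', 'siiiut', 'ybnrl']


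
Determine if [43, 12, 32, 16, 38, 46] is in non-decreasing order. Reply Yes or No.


Check consecutive pairs:
  43 <= 12? False
  12 <= 32? True
  32 <= 16? False
  16 <= 38? True
  38 <= 46? True
2 consecutive pair(s) are out of order, so the list is not sorted.
Final answer: No


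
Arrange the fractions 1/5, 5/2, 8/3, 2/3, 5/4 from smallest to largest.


Convert to decimal for comparison:
  1/5 = 0.2
  5/2 = 2.5
  8/3 = 2.6667
  2/3 = 0.6667
  5/4 = 1.25
Decimals in increasing order: 0.2 < 0.6667 < 1.25 < 2.5 < 2.6667
Writing each back as its fraction gives the sorted order.
Final answer: 1/5, 2/3, 5/4, 5/2, 8/3


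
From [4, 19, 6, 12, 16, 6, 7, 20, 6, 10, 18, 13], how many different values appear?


List all unique values:
Distinct values: [4, 6, 7, 10, 12, 13, 16, 18, 19, 20]
Count = 10
Final answer: 10


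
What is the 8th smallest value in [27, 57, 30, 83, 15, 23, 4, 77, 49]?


Sort ascending: [4, 15, 23, 27, 30, 49, 57, 77, 83]
The 8th element (1-indexed) is at index 7.
Value = 77
Final answer: 77


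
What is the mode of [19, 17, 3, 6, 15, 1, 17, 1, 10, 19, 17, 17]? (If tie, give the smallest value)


Count the frequency of each value:
  1 appears 2 time(s)
  3 appears 1 time(s)
  6 appears 1 time(s)
  10 appears 1 time(s)
  15 appears 1 time(s)
  17 appears 4 time(s)
  19 appears 2 time(s)
Maximum frequency is 4.
Only 17 reaches that frequency, so it is the mode.
Final answer: 17


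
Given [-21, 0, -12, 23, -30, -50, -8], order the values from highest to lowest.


Original list: [-21, 0, -12, 23, -30, -50, -8]
Repeatedly take the largest remaining element:
  Remaining [-21, 0, -12, 23, -30, -50, -8] -> largest is 23
  Remaining [-21, 0, -12, -30, -50, -8] -> largest is 0
  Remaining [-21, -12, -30, -50, -8] -> largest is -8
  Remaining [-21, -12, -30, -50] -> largest is -12
  Remaining [-21, -30, -50] -> largest is -21
  Remaining [-30, -50] -> largest is -30
  Remaining [-50] -> largest is -50
Collecting the picks in order gives the descending list.
Final answer: [23, 0, -8, -12, -21, -30, -50]


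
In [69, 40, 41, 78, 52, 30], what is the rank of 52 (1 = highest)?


Sort descending: [78, 69, 52, 41, 40, 30]
Find 52 in the sorted list.
52 is at position 3.
Final answer: 3


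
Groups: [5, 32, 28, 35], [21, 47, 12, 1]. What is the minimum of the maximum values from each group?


Find max of each group:
  Group 1: [5, 32, 28, 35] -> max = 35
  Group 2: [21, 47, 12, 1] -> max = 47
Maxes: [35, 47]
Minimum of maxes = 35
Final answer: 35


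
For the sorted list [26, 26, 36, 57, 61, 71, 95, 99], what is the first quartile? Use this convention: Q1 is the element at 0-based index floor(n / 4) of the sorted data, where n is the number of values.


The list has n = 8 elements.
Q1 index = floor(8 / 4) = floor(2) = 2
Counting from index 0 in the sorted data, the element at index 2 is 36.
Final answer: 36


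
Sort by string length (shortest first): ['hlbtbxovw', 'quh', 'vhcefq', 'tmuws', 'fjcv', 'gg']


Compute lengths:
  'hlbtbxovw' has length 9
  'quh' has length 3
  'vhcefq' has length 6
  'tmuws' has length 5
  'fjcv' has length 4
  'gg' has length 2
Lengths in increasing order: 2 < 3 < 4 < 5 < 6 < 9
Listing the words in that order gives the answer.
Final answer: ['gg', 'quh', 'fjcv', 'tmuws', 'vhcefq', 'hlbtbxovw']


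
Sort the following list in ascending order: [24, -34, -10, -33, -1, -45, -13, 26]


Original list: [24, -34, -10, -33, -1, -45, -13, 26]
Repeatedly take the smallest remaining element:
  Remaining [24, -34, -10, -33, -1, -45, -13, 26] -> smallest is -45
  Remaining [24, -34, -10, -33, -1, -13, 26] -> smallest is -34
  Remaining [24, -10, -33, -1, -13, 26] -> smallest is -33
  Remaining [24, -10, -1, -13, 26] -> smallest is -13
  Remaining [24, -10, -1, 26] -> smallest is -10
  Remaining [24, -1, 26] -> smallest is -1
  Remaining [24, 26] -> smallest is 24
  Remaining [26] -> smallest is 26
Collecting the picks in order gives the sorted list.
Final answer: [-45, -34, -33, -13, -10, -1, 24, 26]


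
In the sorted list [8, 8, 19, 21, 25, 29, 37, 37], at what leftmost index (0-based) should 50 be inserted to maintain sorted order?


List is sorted: [8, 8, 19, 21, 25, 29, 37, 37]
We need the leftmost position where 50 can be inserted, i.e. the first index whose element is >= 50 (or the end of the list if none is).
Binary search with low=0, high=8 (0-based indices):
  low=0, high=8, mid=4: a[4]=25 < 50, so low = 5
  low=5, high=8, mid=6: a[6]=37 < 50, so low = 7
  low=7, high=8, mid=7: a[7]=37 < 50, so low = 8
Now low = high = 8, so the insertion index is 8.
Final answer: 8


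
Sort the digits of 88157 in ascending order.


The number 88157 has digits: 8, 8, 1, 5, 7
Sorted: 1, 5, 7, 8, 8
Joining the sorted digits gives the result.
Final answer: 15788


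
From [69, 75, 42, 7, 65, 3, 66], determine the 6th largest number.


Sort descending: [75, 69, 66, 65, 42, 7, 3]
The 6th element (1-indexed) is at index 5.
Value = 7
Final answer: 7


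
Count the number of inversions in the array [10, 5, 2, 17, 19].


For each element, count the later elements that are smaller than it:
  10 (index 0): smaller elements after it = [5, 2] -> 2
  5 (index 1): smaller elements after it = [2] -> 1
  2 (index 2): smaller elements after it = [] -> 0
  17 (index 3): smaller elements after it = [] -> 0
Total inversions = 2 + 1 + 0 + 0 = 3
Final answer: 3


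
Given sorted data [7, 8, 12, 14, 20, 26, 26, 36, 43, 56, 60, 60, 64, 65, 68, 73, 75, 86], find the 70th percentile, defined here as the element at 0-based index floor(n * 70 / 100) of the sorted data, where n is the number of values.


The dataset has n = 18 elements.
Index = floor(18 * 70 / 100) = floor(1260 / 100) = floor(12.6) = 12
Counting from index 0 in the sorted data, the element at index 12 is 64.
Final answer: 64


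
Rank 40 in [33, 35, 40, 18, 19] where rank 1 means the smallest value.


Sort ascending: [18, 19, 33, 35, 40]
Find 40 in the sorted list.
40 is at position 5 (1-indexed).
Final answer: 5


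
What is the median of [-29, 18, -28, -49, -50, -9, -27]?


First, sort the list: [-50, -49, -29, -28, -27, -9, 18]
The list has 7 elements (odd count).
The middle index is 3 (0-based), and the element there is -28.
Final answer: -28


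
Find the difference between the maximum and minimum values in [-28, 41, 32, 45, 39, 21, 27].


Maximum value: 45
Minimum value: -28
Range = 45 - (-28) = 73
Final answer: 73


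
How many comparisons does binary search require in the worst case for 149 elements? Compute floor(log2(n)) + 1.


Binary search halves the search space each step.
Maximum comparisons = floor(log2(149)) + 1
log2(149) = 7.2192
floor(log2(149)) = 7, so 7 + 1 = 8
Final answer: 8


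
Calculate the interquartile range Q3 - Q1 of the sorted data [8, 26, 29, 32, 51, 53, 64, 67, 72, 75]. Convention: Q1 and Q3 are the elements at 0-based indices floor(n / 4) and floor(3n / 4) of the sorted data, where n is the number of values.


The data has n = 10 elements.
Q1 index = floor(10 / 4) = floor(2.5) = 2; Q3 index = floor(3 * 10 / 4) = floor(7.5) = 7
Q1 = element at index 2 = 29
Q3 = element at index 7 = 67
IQR = 67 - 29 = 38
Final answer: 38


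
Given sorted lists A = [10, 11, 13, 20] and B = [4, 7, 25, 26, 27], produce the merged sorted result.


List A: [10, 11, 13, 20]
List B: [4, 7, 25, 26, 27]
Repeatedly compare the front elements and take the smaller:
  10 vs 4 -> take 4
  10 vs 7 -> take 7
  10 vs 25 -> take 10
  11 vs 25 -> take 11
  13 vs 25 -> take 13
  20 vs 25 -> take 20
  A is exhausted; append the rest of B: [25, 26, 27]
Final answer: [4, 7, 10, 11, 13, 20, 25, 26, 27]


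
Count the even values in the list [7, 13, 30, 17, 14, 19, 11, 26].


Check each element:
  7 is odd
  13 is odd
  30 is even
  17 is odd
  14 is even
  19 is odd
  11 is odd
  26 is even
Evens: [30, 14, 26]
Count of evens = 3
Final answer: 3


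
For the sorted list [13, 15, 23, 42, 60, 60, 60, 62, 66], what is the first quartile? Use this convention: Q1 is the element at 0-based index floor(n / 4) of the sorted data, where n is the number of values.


The list has n = 9 elements.
Q1 index = floor(9 / 4) = floor(2.25) = 2
Counting from index 0 in the sorted data, the element at index 2 is 23.
Final answer: 23


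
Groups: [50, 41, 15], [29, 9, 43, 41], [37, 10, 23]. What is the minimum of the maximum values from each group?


Find max of each group:
  Group 1: [50, 41, 15] -> max = 50
  Group 2: [29, 9, 43, 41] -> max = 43
  Group 3: [37, 10, 23] -> max = 37
Maxes: [50, 43, 37]
Minimum of maxes = 37
Final answer: 37


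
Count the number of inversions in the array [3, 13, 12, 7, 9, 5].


For each element, count the later elements that are smaller than it:
  3 (index 0): smaller elements after it = [] -> 0
  13 (index 1): smaller elements after it = [12, 7, 9, 5] -> 4
  12 (index 2): smaller elements after it = [7, 9, 5] -> 3
  7 (index 3): smaller elements after it = [5] -> 1
  9 (index 4): smaller elements after it = [5] -> 1
Total inversions = 0 + 4 + 3 + 1 + 1 = 9
Final answer: 9


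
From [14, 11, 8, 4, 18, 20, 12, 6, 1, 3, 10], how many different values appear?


List all unique values:
Distinct values: [1, 3, 4, 6, 8, 10, 11, 12, 14, 18, 20]
Count = 11
Final answer: 11


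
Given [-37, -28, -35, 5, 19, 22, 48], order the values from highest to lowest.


Original list: [-37, -28, -35, 5, 19, 22, 48]
Repeatedly take the largest remaining element:
  Remaining [-37, -28, -35, 5, 19, 22, 48] -> largest is 48
  Remaining [-37, -28, -35, 5, 19, 22] -> largest is 22
  Remaining [-37, -28, -35, 5, 19] -> largest is 19
  Remaining [-37, -28, -35, 5] -> largest is 5
  Remaining [-37, -28, -35] -> largest is -28
  Remaining [-37, -35] -> largest is -35
  Remaining [-37] -> largest is -37
Collecting the picks in order gives the descending list.
Final answer: [48, 22, 19, 5, -28, -35, -37]


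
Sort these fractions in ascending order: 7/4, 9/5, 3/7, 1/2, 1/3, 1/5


Convert to decimal for comparison:
  7/4 = 1.75
  9/5 = 1.8
  3/7 = 0.4286
  1/2 = 0.5
  1/3 = 0.3333
  1/5 = 0.2
Decimals in increasing order: 0.2 < 0.3333 < 0.4286 < 0.5 < 1.75 < 1.8
Writing each back as its fraction gives the sorted order.
Final answer: 1/5, 1/3, 3/7, 1/2, 7/4, 9/5


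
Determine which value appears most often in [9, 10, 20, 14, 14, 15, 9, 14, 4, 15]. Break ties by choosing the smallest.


Count the frequency of each value:
  4 appears 1 time(s)
  9 appears 2 time(s)
  10 appears 1 time(s)
  14 appears 3 time(s)
  15 appears 2 time(s)
  20 appears 1 time(s)
Maximum frequency is 3.
Only 14 reaches that frequency, so it is the mode.
Final answer: 14


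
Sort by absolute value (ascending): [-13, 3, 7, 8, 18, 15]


Compute absolute values:
  |-13| = 13
  |3| = 3
  |7| = 7
  |8| = 8
  |18| = 18
  |15| = 15
Absolute values in increasing order: 3 < 7 < 8 < 13 < 15 < 18
Listing the original numbers in that order gives the answer.
Final answer: [3, 7, 8, -13, 15, 18]


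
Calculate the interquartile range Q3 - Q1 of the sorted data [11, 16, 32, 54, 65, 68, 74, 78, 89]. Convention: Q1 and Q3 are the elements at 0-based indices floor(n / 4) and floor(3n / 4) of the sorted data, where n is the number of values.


The data has n = 9 elements.
Q1 index = floor(9 / 4) = floor(2.25) = 2; Q3 index = floor(3 * 9 / 4) = floor(6.75) = 6
Q1 = element at index 2 = 32
Q3 = element at index 6 = 74
IQR = 74 - 32 = 42
Final answer: 42


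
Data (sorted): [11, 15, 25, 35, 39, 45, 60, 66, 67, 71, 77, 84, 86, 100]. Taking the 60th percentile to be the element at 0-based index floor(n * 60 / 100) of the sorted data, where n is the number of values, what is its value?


The dataset has n = 14 elements.
Index = floor(14 * 60 / 100) = floor(840 / 100) = floor(8.4) = 8
Counting from index 0 in the sorted data, the element at index 8 is 67.
Final answer: 67


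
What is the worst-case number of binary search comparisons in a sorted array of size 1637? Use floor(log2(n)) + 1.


Binary search halves the search space each step.
Maximum comparisons = floor(log2(1637)) + 1
log2(1637) = 10.6768
floor(log2(1637)) = 10, so 10 + 1 = 11
Final answer: 11


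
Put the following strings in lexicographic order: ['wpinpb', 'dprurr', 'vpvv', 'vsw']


Compare strings character by character (the first differing letter decides):
  'dprurr' < 'vpvv' since 'd' < 'v' at position 1
  'vpvv' < 'vsw' since 'p' < 's' at position 2
  'vsw' < 'wpinpb' since 'v' < 'w' at position 1
Chaining these comparisons gives the alphabetical order.
Final answer: ['dprurr', 'vpvv', 'vsw', 'wpinpb']


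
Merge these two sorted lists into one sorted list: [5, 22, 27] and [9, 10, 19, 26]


List A: [5, 22, 27]
List B: [9, 10, 19, 26]
Repeatedly compare the front elements and take the smaller:
  5 vs 9 -> take 5
  22 vs 9 -> take 9
  22 vs 10 -> take 10
  22 vs 19 -> take 19
  22 vs 26 -> take 22
  27 vs 26 -> take 26
  B is exhausted; append the rest of A: [27]
Final answer: [5, 9, 10, 19, 22, 26, 27]


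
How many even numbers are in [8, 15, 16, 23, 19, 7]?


Check each element:
  8 is even
  15 is odd
  16 is even
  23 is odd
  19 is odd
  7 is odd
Evens: [8, 16]
Count of evens = 2
Final answer: 2


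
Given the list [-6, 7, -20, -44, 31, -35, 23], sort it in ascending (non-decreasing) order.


Original list: [-6, 7, -20, -44, 31, -35, 23]
Repeatedly take the smallest remaining element:
  Remaining [-6, 7, -20, -44, 31, -35, 23] -> smallest is -44
  Remaining [-6, 7, -20, 31, -35, 23] -> smallest is -35
  Remaining [-6, 7, -20, 31, 23] -> smallest is -20
  Remaining [-6, 7, 31, 23] -> smallest is -6
  Remaining [7, 31, 23] -> smallest is 7
  Remaining [31, 23] -> smallest is 23
  Remaining [31] -> smallest is 31
Collecting the picks in order gives the sorted list.
Final answer: [-44, -35, -20, -6, 7, 23, 31]


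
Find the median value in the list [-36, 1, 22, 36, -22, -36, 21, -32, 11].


First, sort the list: [-36, -36, -32, -22, 1, 11, 21, 22, 36]
The list has 9 elements (odd count).
The middle index is 4 (0-based), and the element there is 1.
Final answer: 1


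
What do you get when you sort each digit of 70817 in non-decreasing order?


The number 70817 has digits: 7, 0, 8, 1, 7
Sorted: 0, 1, 7, 7, 8
Joining the sorted digits gives the result.
Final answer: 01778


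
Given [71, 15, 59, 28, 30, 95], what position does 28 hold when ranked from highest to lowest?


Sort descending: [95, 71, 59, 30, 28, 15]
Find 28 in the sorted list.
28 is at position 5.
Final answer: 5


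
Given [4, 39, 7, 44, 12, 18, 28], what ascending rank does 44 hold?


Sort ascending: [4, 7, 12, 18, 28, 39, 44]
Find 44 in the sorted list.
44 is at position 7 (1-indexed).
Final answer: 7


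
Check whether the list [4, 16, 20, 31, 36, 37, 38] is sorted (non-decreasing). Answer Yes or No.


Check consecutive pairs:
  4 <= 16? True
  16 <= 20? True
  20 <= 31? True
  31 <= 36? True
  36 <= 37? True
  37 <= 38? True
Every consecutive pair is in order, so the list is non-decreasing.
Final answer: Yes


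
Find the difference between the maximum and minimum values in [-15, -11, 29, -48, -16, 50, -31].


Maximum value: 50
Minimum value: -48
Range = 50 - (-48) = 98
Final answer: 98


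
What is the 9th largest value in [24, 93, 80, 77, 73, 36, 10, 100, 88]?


Sort descending: [100, 93, 88, 80, 77, 73, 36, 24, 10]
The 9th element (1-indexed) is at index 8.
Value = 10
Final answer: 10


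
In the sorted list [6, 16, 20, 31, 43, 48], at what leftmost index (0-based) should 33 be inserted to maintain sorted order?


List is sorted: [6, 16, 20, 31, 43, 48]
We need the leftmost position where 33 can be inserted, i.e. the first index whose element is >= 33 (or the end of the list if none is).
Binary search with low=0, high=6 (0-based indices):
  low=0, high=6, mid=3: a[3]=31 < 33, so low = 4
  low=4, high=6, mid=5: a[5]=48 >= 33, so high = 5
  low=4, high=5, mid=4: a[4]=43 >= 33, so high = 4
Now low = high = 4, so the insertion index is 4.
Final answer: 4


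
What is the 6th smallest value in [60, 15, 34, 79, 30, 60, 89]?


Sort ascending: [15, 30, 34, 60, 60, 79, 89]
The 6th element (1-indexed) is at index 5.
Value = 79
Final answer: 79


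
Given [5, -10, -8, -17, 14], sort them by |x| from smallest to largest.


Compute absolute values:
  |5| = 5
  |-10| = 10
  |-8| = 8
  |-17| = 17
  |14| = 14
Absolute values in increasing order: 5 < 8 < 10 < 14 < 17
Listing the original numbers in that order gives the answer.
Final answer: [5, -8, -10, 14, -17]


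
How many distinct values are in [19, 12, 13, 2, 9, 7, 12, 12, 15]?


List all unique values:
Distinct values: [2, 7, 9, 12, 13, 15, 19]
Count = 7
Final answer: 7


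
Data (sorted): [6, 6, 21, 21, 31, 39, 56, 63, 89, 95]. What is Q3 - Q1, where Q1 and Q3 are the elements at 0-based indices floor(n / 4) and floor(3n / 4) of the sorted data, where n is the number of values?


The data has n = 10 elements.
Q1 index = floor(10 / 4) = floor(2.5) = 2; Q3 index = floor(3 * 10 / 4) = floor(7.5) = 7
Q1 = element at index 2 = 21
Q3 = element at index 7 = 63
IQR = 63 - 21 = 42
Final answer: 42


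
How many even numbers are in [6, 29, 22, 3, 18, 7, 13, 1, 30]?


Check each element:
  6 is even
  29 is odd
  22 is even
  3 is odd
  18 is even
  7 is odd
  13 is odd
  1 is odd
  30 is even
Evens: [6, 22, 18, 30]
Count of evens = 4
Final answer: 4


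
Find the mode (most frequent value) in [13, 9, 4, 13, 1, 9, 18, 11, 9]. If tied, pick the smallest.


Count the frequency of each value:
  1 appears 1 time(s)
  4 appears 1 time(s)
  9 appears 3 time(s)
  11 appears 1 time(s)
  13 appears 2 time(s)
  18 appears 1 time(s)
Maximum frequency is 3.
Only 9 reaches that frequency, so it is the mode.
Final answer: 9


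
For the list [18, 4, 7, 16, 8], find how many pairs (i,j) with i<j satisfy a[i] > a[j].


For each element, count the later elements that are smaller than it:
  18 (index 0): smaller elements after it = [4, 7, 16, 8] -> 4
  4 (index 1): smaller elements after it = [] -> 0
  7 (index 2): smaller elements after it = [] -> 0
  16 (index 3): smaller elements after it = [8] -> 1
Total inversions = 4 + 0 + 0 + 1 = 5
Final answer: 5


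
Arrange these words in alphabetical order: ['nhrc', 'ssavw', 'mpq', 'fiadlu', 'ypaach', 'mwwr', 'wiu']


Compare strings character by character (the first differing letter decides):
  'fiadlu' < 'mpq' since 'f' < 'm' at position 1
  'mpq' < 'mwwr' since 'p' < 'w' at position 2
  'mwwr' < 'nhrc' since 'm' < 'n' at position 1
  'nhrc' < 'ssavw' since 'n' < 's' at position 1
  'ssavw' < 'wiu' since 's' < 'w' at position 1
  'wiu' < 'ypaach' since 'w' < 'y' at position 1
Chaining these comparisons gives the alphabetical order.
Final answer: ['fiadlu', 'mpq', 'mwwr', 'nhrc', 'ssavw', 'wiu', 'ypaach']


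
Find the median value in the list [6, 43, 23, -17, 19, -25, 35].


First, sort the list: [-25, -17, 6, 19, 23, 35, 43]
The list has 7 elements (odd count).
The middle index is 3 (0-based), and the element there is 19.
Final answer: 19


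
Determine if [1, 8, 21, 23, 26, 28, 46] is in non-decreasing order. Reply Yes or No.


Check consecutive pairs:
  1 <= 8? True
  8 <= 21? True
  21 <= 23? True
  23 <= 26? True
  26 <= 28? True
  28 <= 46? True
Every consecutive pair is in order, so the list is non-decreasing.
Final answer: Yes


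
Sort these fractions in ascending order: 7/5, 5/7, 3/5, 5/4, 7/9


Convert to decimal for comparison:
  7/5 = 1.4
  5/7 = 0.7143
  3/5 = 0.6
  5/4 = 1.25
  7/9 = 0.7778
Decimals in increasing order: 0.6 < 0.7143 < 0.7778 < 1.25 < 1.4
Writing each back as its fraction gives the sorted order.
Final answer: 3/5, 5/7, 7/9, 5/4, 7/5


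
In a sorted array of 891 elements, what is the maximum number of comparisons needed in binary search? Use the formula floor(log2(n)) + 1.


Binary search halves the search space each step.
Maximum comparisons = floor(log2(891)) + 1
log2(891) = 9.7993
floor(log2(891)) = 9, so 9 + 1 = 10
Final answer: 10


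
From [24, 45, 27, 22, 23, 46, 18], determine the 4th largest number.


Sort descending: [46, 45, 27, 24, 23, 22, 18]
The 4th element (1-indexed) is at index 3.
Value = 24
Final answer: 24


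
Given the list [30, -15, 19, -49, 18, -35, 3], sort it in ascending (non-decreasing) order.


Original list: [30, -15, 19, -49, 18, -35, 3]
Repeatedly take the smallest remaining element:
  Remaining [30, -15, 19, -49, 18, -35, 3] -> smallest is -49
  Remaining [30, -15, 19, 18, -35, 3] -> smallest is -35
  Remaining [30, -15, 19, 18, 3] -> smallest is -15
  Remaining [30, 19, 18, 3] -> smallest is 3
  Remaining [30, 19, 18] -> smallest is 18
  Remaining [30, 19] -> smallest is 19
  Remaining [30] -> smallest is 30
Collecting the picks in order gives the sorted list.
Final answer: [-49, -35, -15, 3, 18, 19, 30]


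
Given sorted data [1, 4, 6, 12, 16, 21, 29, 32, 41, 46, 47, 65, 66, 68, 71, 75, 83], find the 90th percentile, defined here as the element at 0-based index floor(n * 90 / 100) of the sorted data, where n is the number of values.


The dataset has n = 17 elements.
Index = floor(17 * 90 / 100) = floor(1530 / 100) = floor(15.3) = 15
Counting from index 0 in the sorted data, the element at index 15 is 75.
Final answer: 75


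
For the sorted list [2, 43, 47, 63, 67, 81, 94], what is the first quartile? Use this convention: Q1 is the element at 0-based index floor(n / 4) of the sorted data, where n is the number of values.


The list has n = 7 elements.
Q1 index = floor(7 / 4) = floor(1.75) = 1
Counting from index 0 in the sorted data, the element at index 1 is 43.
Final answer: 43


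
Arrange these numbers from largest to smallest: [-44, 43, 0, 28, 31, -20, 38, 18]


Original list: [-44, 43, 0, 28, 31, -20, 38, 18]
Repeatedly take the largest remaining element:
  Remaining [-44, 43, 0, 28, 31, -20, 38, 18] -> largest is 43
  Remaining [-44, 0, 28, 31, -20, 38, 18] -> largest is 38
  Remaining [-44, 0, 28, 31, -20, 18] -> largest is 31
  Remaining [-44, 0, 28, -20, 18] -> largest is 28
  Remaining [-44, 0, -20, 18] -> largest is 18
  Remaining [-44, 0, -20] -> largest is 0
  Remaining [-44, -20] -> largest is -20
  Remaining [-44] -> largest is -44
Collecting the picks in order gives the descending list.
Final answer: [43, 38, 31, 28, 18, 0, -20, -44]


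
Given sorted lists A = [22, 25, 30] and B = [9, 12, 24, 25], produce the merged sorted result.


List A: [22, 25, 30]
List B: [9, 12, 24, 25]
Repeatedly compare the front elements and take the smaller:
  22 vs 9 -> take 9
  22 vs 12 -> take 12
  22 vs 24 -> take 22
  25 vs 24 -> take 24
  25 vs 25 -> take 25
  30 vs 25 -> take 25
  B is exhausted; append the rest of A: [30]
Final answer: [9, 12, 22, 24, 25, 25, 30]


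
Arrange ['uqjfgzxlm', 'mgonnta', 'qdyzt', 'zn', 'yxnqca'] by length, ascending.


Compute lengths:
  'uqjfgzxlm' has length 9
  'mgonnta' has length 7
  'qdyzt' has length 5
  'zn' has length 2
  'yxnqca' has length 6
Lengths in increasing order: 2 < 5 < 6 < 7 < 9
Listing the words in that order gives the answer.
Final answer: ['zn', 'qdyzt', 'yxnqca', 'mgonnta', 'uqjfgzxlm']


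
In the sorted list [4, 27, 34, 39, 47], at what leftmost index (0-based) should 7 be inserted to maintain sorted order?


List is sorted: [4, 27, 34, 39, 47]
We need the leftmost position where 7 can be inserted, i.e. the first index whose element is >= 7 (or the end of the list if none is).
Binary search with low=0, high=5 (0-based indices):
  low=0, high=5, mid=2: a[2]=34 >= 7, so high = 2
  low=0, high=2, mid=1: a[1]=27 >= 7, so high = 1
  low=0, high=1, mid=0: a[0]=4 < 7, so low = 1
Now low = high = 1, so the insertion index is 1.
Final answer: 1


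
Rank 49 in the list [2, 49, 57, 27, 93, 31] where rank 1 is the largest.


Sort descending: [93, 57, 49, 31, 27, 2]
Find 49 in the sorted list.
49 is at position 3.
Final answer: 3


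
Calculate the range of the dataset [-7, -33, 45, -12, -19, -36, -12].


Maximum value: 45
Minimum value: -36
Range = 45 - (-36) = 81
Final answer: 81


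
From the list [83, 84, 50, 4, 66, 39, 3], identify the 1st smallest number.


Sort ascending: [3, 4, 39, 50, 66, 83, 84]
The 1st element (1-indexed) is at index 0.
Value = 3
Final answer: 3


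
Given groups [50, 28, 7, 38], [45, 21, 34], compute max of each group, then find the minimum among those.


Find max of each group:
  Group 1: [50, 28, 7, 38] -> max = 50
  Group 2: [45, 21, 34] -> max = 45
Maxes: [50, 45]
Minimum of maxes = 45
Final answer: 45


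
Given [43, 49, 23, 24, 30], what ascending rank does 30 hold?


Sort ascending: [23, 24, 30, 43, 49]
Find 30 in the sorted list.
30 is at position 3 (1-indexed).
Final answer: 3


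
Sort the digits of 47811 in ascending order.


The number 47811 has digits: 4, 7, 8, 1, 1
Sorted: 1, 1, 4, 7, 8
Joining the sorted digits gives the result.
Final answer: 11478
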